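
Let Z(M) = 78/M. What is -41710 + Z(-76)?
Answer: -1585019/38 ≈ -41711.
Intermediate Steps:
-41710 + Z(-76) = -41710 + 78/(-76) = -41710 + 78*(-1/76) = -41710 - 39/38 = -1585019/38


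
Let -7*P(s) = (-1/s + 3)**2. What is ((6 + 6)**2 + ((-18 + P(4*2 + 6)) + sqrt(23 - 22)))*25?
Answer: 4314075/1372 ≈ 3144.4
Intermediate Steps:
P(s) = -(3 - 1/s)**2/7 (P(s) = -(-1/s + 3)**2/7 = -(3 - 1/s)**2/7)
((6 + 6)**2 + ((-18 + P(4*2 + 6)) + sqrt(23 - 22)))*25 = ((6 + 6)**2 + ((-18 - (-1 + 3*(4*2 + 6))**2/(7*(4*2 + 6)**2)) + sqrt(23 - 22)))*25 = (12**2 + ((-18 - (-1 + 3*(8 + 6))**2/(7*(8 + 6)**2)) + sqrt(1)))*25 = (144 + ((-18 - 1/7*(-1 + 3*14)**2/14**2) + 1))*25 = (144 + ((-18 - 1/7*1/196*(-1 + 42)**2) + 1))*25 = (144 + ((-18 - 1/7*1/196*41**2) + 1))*25 = (144 + ((-18 - 1/7*1/196*1681) + 1))*25 = (144 + ((-18 - 1681/1372) + 1))*25 = (144 + (-26377/1372 + 1))*25 = (144 - 25005/1372)*25 = (172563/1372)*25 = 4314075/1372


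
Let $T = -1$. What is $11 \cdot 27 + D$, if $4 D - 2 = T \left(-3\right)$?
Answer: $\frac{1193}{4} \approx 298.25$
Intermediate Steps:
$D = \frac{5}{4}$ ($D = \frac{1}{2} + \frac{\left(-1\right) \left(-3\right)}{4} = \frac{1}{2} + \frac{1}{4} \cdot 3 = \frac{1}{2} + \frac{3}{4} = \frac{5}{4} \approx 1.25$)
$11 \cdot 27 + D = 11 \cdot 27 + \frac{5}{4} = 297 + \frac{5}{4} = \frac{1193}{4}$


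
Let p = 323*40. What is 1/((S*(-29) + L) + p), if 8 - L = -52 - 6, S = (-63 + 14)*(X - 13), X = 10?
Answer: 1/8723 ≈ 0.00011464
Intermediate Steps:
S = 147 (S = (-63 + 14)*(10 - 13) = -49*(-3) = 147)
L = 66 (L = 8 - (-52 - 6) = 8 - 1*(-58) = 8 + 58 = 66)
p = 12920
1/((S*(-29) + L) + p) = 1/((147*(-29) + 66) + 12920) = 1/((-4263 + 66) + 12920) = 1/(-4197 + 12920) = 1/8723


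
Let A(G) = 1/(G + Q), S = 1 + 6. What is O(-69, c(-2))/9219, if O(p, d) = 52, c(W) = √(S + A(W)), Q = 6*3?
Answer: 52/9219 ≈ 0.0056405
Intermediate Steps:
Q = 18
S = 7
A(G) = 1/(18 + G) (A(G) = 1/(G + 18) = 1/(18 + G))
c(W) = √(7 + 1/(18 + W))
O(-69, c(-2))/9219 = 52/9219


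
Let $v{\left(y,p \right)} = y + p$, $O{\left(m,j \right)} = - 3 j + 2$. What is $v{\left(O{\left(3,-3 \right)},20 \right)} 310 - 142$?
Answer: $9468$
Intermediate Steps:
$O{\left(m,j \right)} = 2 - 3 j$
$v{\left(y,p \right)} = p + y$
$v{\left(O{\left(3,-3 \right)},20 \right)} 310 - 142 = \left(20 + \left(2 - -9\right)\right) 310 - 142 = \left(20 + \left(2 + 9\right)\right) 310 - 142 = \left(20 + 11\right) 310 - 142 = 31 \cdot 310 - 142 = 9610 - 142 = 9468$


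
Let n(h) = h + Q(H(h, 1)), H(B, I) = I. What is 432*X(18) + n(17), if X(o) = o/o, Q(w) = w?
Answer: 450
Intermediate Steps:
X(o) = 1
n(h) = 1 + h (n(h) = h + 1 = 1 + h)
432*X(18) + n(17) = 432*1 + (1 + 17) = 432 + 18 = 450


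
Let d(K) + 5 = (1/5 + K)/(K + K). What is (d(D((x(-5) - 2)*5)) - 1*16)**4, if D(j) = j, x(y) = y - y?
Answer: 17695491973201/100000000 ≈ 1.7696e+5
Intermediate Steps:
x(y) = 0
d(K) = -5 + (1/5 + K)/(2*K) (d(K) = -5 + (1/5 + K)/(K + K) = -5 + (1/5 + K)/((2*K)) = -5 + (1/5 + K)*(1/(2*K)) = -5 + (1/5 + K)/(2*K))
(d(D((x(-5) - 2)*5)) - 1*16)**4 = ((1 - 45*(0 - 2)*5)/(10*(((0 - 2)*5))) - 1*16)**4 = ((1 - (-90)*5)/(10*((-2*5))) - 16)**4 = ((1/10)*(1 - 45*(-10))/(-10) - 16)**4 = ((1/10)*(-1/10)*(1 + 450) - 16)**4 = ((1/10)*(-1/10)*451 - 16)**4 = (-451/100 - 16)**4 = (-2051/100)**4 = 17695491973201/100000000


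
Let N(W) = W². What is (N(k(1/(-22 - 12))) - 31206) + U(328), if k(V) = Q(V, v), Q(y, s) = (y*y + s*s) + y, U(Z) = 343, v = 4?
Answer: -40902455599/1336336 ≈ -30608.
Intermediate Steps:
Q(y, s) = y + s² + y² (Q(y, s) = (y² + s²) + y = (s² + y²) + y = y + s² + y²)
k(V) = 16 + V + V² (k(V) = V + 4² + V² = V + 16 + V² = 16 + V + V²)
(N(k(1/(-22 - 12))) - 31206) + U(328) = ((16 + 1/(-22 - 12) + (1/(-22 - 12))²)² - 31206) + 343 = ((16 + 1/(-34) + (1/(-34))²)² - 31206) + 343 = ((16 - 1/34 + (-1/34)²)² - 31206) + 343 = ((16 - 1/34 + 1/1156)² - 31206) + 343 = ((18463/1156)² - 31206) + 343 = (340882369/1336336 - 31206) + 343 = -41360818847/1336336 + 343 = -40902455599/1336336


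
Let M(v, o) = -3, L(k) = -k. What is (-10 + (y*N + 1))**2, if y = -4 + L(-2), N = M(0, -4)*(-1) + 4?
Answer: 529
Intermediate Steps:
N = 7 (N = -3*(-1) + 4 = 3 + 4 = 7)
y = -2 (y = -4 - 1*(-2) = -4 + 2 = -2)
(-10 + (y*N + 1))**2 = (-10 + (-2*7 + 1))**2 = (-10 + (-14 + 1))**2 = (-10 - 13)**2 = (-23)**2 = 529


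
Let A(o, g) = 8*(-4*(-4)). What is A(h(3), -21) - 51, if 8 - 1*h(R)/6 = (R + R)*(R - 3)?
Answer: 77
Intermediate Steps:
h(R) = 48 - 12*R*(-3 + R) (h(R) = 48 - 6*(R + R)*(R - 3) = 48 - 6*2*R*(-3 + R) = 48 - 12*R*(-3 + R))
A(o, g) = 128 (A(o, g) = 8*16 = 128)
A(h(3), -21) - 51 = 128 - 51 = 77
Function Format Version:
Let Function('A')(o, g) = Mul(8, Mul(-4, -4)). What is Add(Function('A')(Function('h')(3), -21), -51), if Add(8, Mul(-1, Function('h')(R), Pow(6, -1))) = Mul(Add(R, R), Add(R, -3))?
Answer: 77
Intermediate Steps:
Function('h')(R) = Add(48, Mul(-12, R, Add(-3, R))) (Function('h')(R) = Add(48, Mul(-6, Mul(Add(R, R), Add(R, -3)))) = Add(48, Mul(-6, Mul(Mul(2, R), Add(-3, R)))) = Add(48, Mul(-6, Mul(2, R, Add(-3, R)))) = Add(48, Mul(-12, R, Add(-3, R))))
Function('A')(o, g) = 128 (Function('A')(o, g) = Mul(8, 16) = 128)
Add(Function('A')(Function('h')(3), -21), -51) = Add(128, -51) = 77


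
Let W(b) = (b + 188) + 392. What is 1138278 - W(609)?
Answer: 1137089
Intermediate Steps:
W(b) = 580 + b (W(b) = (188 + b) + 392 = 580 + b)
1138278 - W(609) = 1138278 - (580 + 609) = 1138278 - 1*1189 = 1138278 - 1189 = 1137089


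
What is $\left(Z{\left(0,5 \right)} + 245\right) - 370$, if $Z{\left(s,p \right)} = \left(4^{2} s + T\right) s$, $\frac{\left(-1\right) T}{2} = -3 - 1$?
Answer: $-125$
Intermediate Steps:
$T = 8$ ($T = - 2 \left(-3 - 1\right) = \left(-2\right) \left(-4\right) = 8$)
$Z{\left(s,p \right)} = s \left(8 + 16 s\right)$ ($Z{\left(s,p \right)} = \left(4^{2} s + 8\right) s = \left(16 s + 8\right) s = \left(8 + 16 s\right) s = s \left(8 + 16 s\right)$)
$\left(Z{\left(0,5 \right)} + 245\right) - 370 = \left(8 \cdot 0 \left(1 + 2 \cdot 0\right) + 245\right) - 370 = \left(8 \cdot 0 \left(1 + 0\right) + 245\right) - 370 = \left(8 \cdot 0 \cdot 1 + 245\right) - 370 = \left(0 + 245\right) - 370 = 245 - 370 = -125$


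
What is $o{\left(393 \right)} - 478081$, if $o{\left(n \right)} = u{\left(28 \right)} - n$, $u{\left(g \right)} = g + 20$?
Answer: $-478426$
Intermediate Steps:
$u{\left(g \right)} = 20 + g$
$o{\left(n \right)} = 48 - n$ ($o{\left(n \right)} = \left(20 + 28\right) - n = 48 - n$)
$o{\left(393 \right)} - 478081 = \left(48 - 393\right) - 478081 = -345 - 478081 = -478426$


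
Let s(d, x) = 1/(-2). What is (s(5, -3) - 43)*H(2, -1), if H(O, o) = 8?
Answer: -348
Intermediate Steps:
s(d, x) = -½
(s(5, -3) - 43)*H(2, -1) = (-½ - 43)*8 = -87/2*8 = -348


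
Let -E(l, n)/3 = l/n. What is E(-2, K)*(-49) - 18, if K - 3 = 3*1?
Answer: -67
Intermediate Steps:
K = 6 (K = 3 + 3*1 = 3 + 3 = 6)
E(l, n) = -3*l/n
E(-2, K)*(-49) - 18 = -3*(-2)/6*(-49) - 18 = -3*(-2)*⅙*(-49) - 18 = 1*(-49) - 18 = -49 - 18 = -67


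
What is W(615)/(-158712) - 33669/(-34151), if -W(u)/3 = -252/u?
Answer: 91287052599/92594630830 ≈ 0.98588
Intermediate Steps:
W(u) = 756/u (W(u) = -(-756)/u = 756/u)
W(615)/(-158712) - 33669/(-34151) = (756/615)/(-158712) - 33669/(-34151) = (756*(1/615))*(-1/158712) - 33669*(-1/34151) = (252/205)*(-1/158712) + 33669/34151 = -21/2711330 + 33669/34151 = 91287052599/92594630830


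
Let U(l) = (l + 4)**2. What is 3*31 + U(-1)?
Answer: 102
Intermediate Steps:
U(l) = (4 + l)**2
3*31 + U(-1) = 3*31 + (4 - 1)**2 = 93 + 3**2 = 93 + 9 = 102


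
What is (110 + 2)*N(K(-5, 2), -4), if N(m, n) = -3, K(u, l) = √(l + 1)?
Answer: -336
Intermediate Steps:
K(u, l) = √(1 + l)
(110 + 2)*N(K(-5, 2), -4) = (110 + 2)*(-3) = 112*(-3) = -336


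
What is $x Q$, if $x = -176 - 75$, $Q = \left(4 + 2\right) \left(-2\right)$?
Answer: $3012$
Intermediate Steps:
$Q = -12$ ($Q = 6 \left(-2\right) = -12$)
$x = -251$ ($x = -176 - 75 = -251$)
$x Q = \left(-251\right) \left(-12\right) = 3012$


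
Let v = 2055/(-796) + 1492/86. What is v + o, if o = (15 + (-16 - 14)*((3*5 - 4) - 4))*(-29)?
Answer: 194064791/34228 ≈ 5669.8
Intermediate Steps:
o = 5655 (o = (15 - 30*((15 - 4) - 4))*(-29) = (15 - 30*(11 - 4))*(-29) = (15 - 30*7)*(-29) = (15 - 210)*(-29) = -195*(-29) = 5655)
v = 505451/34228 (v = 2055*(-1/796) + 1492*(1/86) = -2055/796 + 746/43 = 505451/34228 ≈ 14.767)
v + o = 505451/34228 + 5655 = 194064791/34228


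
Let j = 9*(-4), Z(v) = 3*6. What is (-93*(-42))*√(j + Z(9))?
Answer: 11718*I*√2 ≈ 16572.0*I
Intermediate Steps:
Z(v) = 18
j = -36
(-93*(-42))*√(j + Z(9)) = (-93*(-42))*√(-36 + 18) = 3906*√(-18) = 3906*(3*I*√2) = 11718*I*√2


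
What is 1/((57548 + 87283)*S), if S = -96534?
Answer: -1/13981115754 ≈ -7.1525e-11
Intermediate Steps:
1/((57548 + 87283)*S) = 1/((57548 + 87283)*(-96534)) = -1/96534/144831 = (1/144831)*(-1/96534) = -1/13981115754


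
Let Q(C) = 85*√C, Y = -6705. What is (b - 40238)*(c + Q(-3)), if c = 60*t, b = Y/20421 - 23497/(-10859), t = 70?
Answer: -4163803199472000/24639071 - 84267445703600*I*√3/24639071 ≈ -1.6899e+8 - 5.9237e+6*I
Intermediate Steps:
b = 45224738/24639071 (b = -6705/20421 - 23497/(-10859) = -6705*1/20421 - 23497*(-1/10859) = -745/2269 + 23497/10859 = 45224738/24639071 ≈ 1.8355)
c = 4200 (c = 60*70 = 4200)
(b - 40238)*(c + Q(-3)) = (45224738/24639071 - 40238)*(4200 + 85*√(-3)) = -991381714160*(4200 + 85*(I*√3))/24639071 = -991381714160*(4200 + 85*I*√3)/24639071 = -4163803199472000/24639071 - 84267445703600*I*√3/24639071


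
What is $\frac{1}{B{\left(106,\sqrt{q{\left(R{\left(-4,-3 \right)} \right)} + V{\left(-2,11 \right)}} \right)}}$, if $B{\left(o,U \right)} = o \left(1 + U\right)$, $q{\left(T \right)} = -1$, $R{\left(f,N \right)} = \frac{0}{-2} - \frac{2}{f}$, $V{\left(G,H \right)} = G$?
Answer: $\frac{1}{424} - \frac{i \sqrt{3}}{424} \approx 0.0023585 - 0.004085 i$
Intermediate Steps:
$R{\left(f,N \right)} = - \frac{2}{f}$ ($R{\left(f,N \right)} = 0 \left(- \frac{1}{2}\right) - \frac{2}{f} = 0 - \frac{2}{f} = - \frac{2}{f}$)
$\frac{1}{B{\left(106,\sqrt{q{\left(R{\left(-4,-3 \right)} \right)} + V{\left(-2,11 \right)}} \right)}} = \frac{1}{106 \left(1 + \sqrt{-1 - 2}\right)} = \frac{1}{106 \left(1 + \sqrt{-3}\right)} = \frac{1}{106 \left(1 + i \sqrt{3}\right)} = \frac{1}{106 + 106 i \sqrt{3}}$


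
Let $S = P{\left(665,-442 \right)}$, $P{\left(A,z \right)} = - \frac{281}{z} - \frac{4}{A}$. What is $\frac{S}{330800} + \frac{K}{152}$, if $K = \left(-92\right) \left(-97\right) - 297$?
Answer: $\frac{5518558366597}{97232044000} \approx 56.757$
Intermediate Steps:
$K = 8627$ ($K = 8924 - 297 = 8627$)
$S = \frac{185097}{293930}$ ($S = - \frac{281}{-442} - \frac{4}{665} = \left(-281\right) \left(- \frac{1}{442}\right) - \frac{4}{665} = \frac{281}{442} - \frac{4}{665} = \frac{185097}{293930} \approx 0.62973$)
$\frac{S}{330800} + \frac{K}{152} = \frac{185097}{293930 \cdot 330800} + \frac{8627}{152} = \frac{185097}{293930} \cdot \frac{1}{330800} + 8627 \cdot \frac{1}{152} = \frac{185097}{97232044000} + \frac{8627}{152} = \frac{5518558366597}{97232044000}$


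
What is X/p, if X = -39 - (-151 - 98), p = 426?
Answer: 35/71 ≈ 0.49296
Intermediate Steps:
X = 210 (X = -39 - 1*(-249) = -39 + 249 = 210)
X/p = 210/426 = 210*(1/426) = 35/71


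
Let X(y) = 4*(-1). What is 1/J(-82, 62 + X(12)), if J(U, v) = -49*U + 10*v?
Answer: 1/4598 ≈ 0.00021749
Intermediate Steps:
X(y) = -4
1/J(-82, 62 + X(12)) = 1/(-49*(-82) + 10*(62 - 4)) = 1/(4018 + 10*58) = 1/(4018 + 580) = 1/4598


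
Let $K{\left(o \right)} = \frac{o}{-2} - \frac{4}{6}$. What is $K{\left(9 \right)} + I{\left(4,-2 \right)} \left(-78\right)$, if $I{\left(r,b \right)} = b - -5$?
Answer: $- \frac{1435}{6} \approx -239.17$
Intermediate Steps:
$I{\left(r,b \right)} = 5 + b$ ($I{\left(r,b \right)} = b + 5 = 5 + b$)
$K{\left(o \right)} = - \frac{2}{3} - \frac{o}{2}$ ($K{\left(o \right)} = o \left(- \frac{1}{2}\right) - \frac{2}{3} = - \frac{o}{2} - \frac{2}{3} = - \frac{2}{3} - \frac{o}{2}$)
$K{\left(9 \right)} + I{\left(4,-2 \right)} \left(-78\right) = \left(- \frac{2}{3} - \frac{9}{2}\right) + \left(5 - 2\right) \left(-78\right) = \left(- \frac{2}{3} - \frac{9}{2}\right) + 3 \left(-78\right) = - \frac{31}{6} - 234 = - \frac{1435}{6}$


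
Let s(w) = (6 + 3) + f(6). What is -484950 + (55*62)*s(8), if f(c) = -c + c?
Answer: -454260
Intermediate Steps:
f(c) = 0
s(w) = 9 (s(w) = (6 + 3) + 0 = 9 + 0 = 9)
-484950 + (55*62)*s(8) = -484950 + (55*62)*9 = -484950 + 3410*9 = -484950 + 30690 = -454260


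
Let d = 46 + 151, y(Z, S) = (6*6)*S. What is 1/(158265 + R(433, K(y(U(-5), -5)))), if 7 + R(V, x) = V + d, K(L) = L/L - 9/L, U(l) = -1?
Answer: 1/158888 ≈ 6.2937e-6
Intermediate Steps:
y(Z, S) = 36*S
K(L) = 1 - 9/L
d = 197
R(V, x) = 190 + V (R(V, x) = -7 + (V + 197) = -7 + (197 + V) = 190 + V)
1/(158265 + R(433, K(y(U(-5), -5)))) = 1/(158265 + (190 + 433)) = 1/(158265 + 623) = 1/158888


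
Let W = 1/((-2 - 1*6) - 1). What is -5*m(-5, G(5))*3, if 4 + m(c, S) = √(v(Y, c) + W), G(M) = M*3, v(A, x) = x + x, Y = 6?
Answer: 60 - 5*I*√91 ≈ 60.0 - 47.697*I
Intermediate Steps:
v(A, x) = 2*x
W = -⅑ (W = 1/((-2 - 6) - 1) = 1/(-8 - 1) = 1/(-9) = -⅑ ≈ -0.11111)
G(M) = 3*M
m(c, S) = -4 + √(-⅑ + 2*c) (m(c, S) = -4 + √(2*c - ⅑) = -4 + √(-⅑ + 2*c))
-5*m(-5, G(5))*3 = -5*(-4 + √(-1 + 18*(-5))/3)*3 = -5*(-4 + √(-1 - 90)/3)*3 = -5*(-4 + √(-91)/3)*3 = -5*(-4 + (I*√91)/3)*3 = -5*(-4 + I*√91/3)*3 = (20 - 5*I*√91/3)*3 = 60 - 5*I*√91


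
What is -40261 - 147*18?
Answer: -42907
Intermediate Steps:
-40261 - 147*18 = -40261 - 1*2646 = -40261 - 2646 = -42907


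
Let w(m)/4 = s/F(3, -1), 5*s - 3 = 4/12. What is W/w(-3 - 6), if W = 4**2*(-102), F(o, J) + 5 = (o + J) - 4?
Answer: 4284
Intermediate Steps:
s = 2/3 (s = 3/5 + (4/12)/5 = 3/5 + (4*(1/12))/5 = 3/5 + (1/5)*(1/3) = 3/5 + 1/15 = 2/3 ≈ 0.66667)
F(o, J) = -9 + J + o (F(o, J) = -5 + ((o + J) - 4) = -5 + ((J + o) - 4) = -5 + (-4 + J + o) = -9 + J + o)
w(m) = -8/21 (w(m) = 4*(2/(3*(-9 - 1 + 3))) = 4*((2/3)/(-7)) = 4*((2/3)*(-1/7)) = 4*(-2/21) = -8/21)
W = -1632 (W = 16*(-102) = -1632)
W/w(-3 - 6) = -1632/(-8/21) = -1632*(-21/8) = 4284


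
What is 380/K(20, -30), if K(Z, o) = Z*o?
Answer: -19/30 ≈ -0.63333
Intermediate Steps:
380/K(20, -30) = 380/((20*(-30))) = 380/(-600) = 380*(-1/600) = -19/30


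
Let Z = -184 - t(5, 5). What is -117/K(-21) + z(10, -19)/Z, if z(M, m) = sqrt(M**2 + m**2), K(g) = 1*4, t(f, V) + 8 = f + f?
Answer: -117/4 - sqrt(461)/186 ≈ -29.365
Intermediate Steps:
t(f, V) = -8 + 2*f (t(f, V) = -8 + (f + f) = -8 + 2*f)
K(g) = 4
Z = -186 (Z = -184 - (-8 + 2*5) = -184 - (-8 + 10) = -184 - 1*2 = -184 - 2 = -186)
-117/K(-21) + z(10, -19)/Z = -117/4 + sqrt(10**2 + (-19)**2)/(-186) = -117*1/4 + sqrt(100 + 361)*(-1/186) = -117/4 + sqrt(461)*(-1/186) = -117/4 - sqrt(461)/186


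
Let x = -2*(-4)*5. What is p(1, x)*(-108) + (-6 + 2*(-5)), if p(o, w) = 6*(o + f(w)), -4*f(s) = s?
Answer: 5816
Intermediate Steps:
f(s) = -s/4
x = 40 (x = 8*5 = 40)
p(o, w) = 6*o - 3*w/2 (p(o, w) = 6*(o - w/4) = 6*o - 3*w/2)
p(1, x)*(-108) + (-6 + 2*(-5)) = (6*1 - 3/2*40)*(-108) + (-6 + 2*(-5)) = (6 - 60)*(-108) + (-6 - 10) = -54*(-108) - 16 = 5832 - 16 = 5816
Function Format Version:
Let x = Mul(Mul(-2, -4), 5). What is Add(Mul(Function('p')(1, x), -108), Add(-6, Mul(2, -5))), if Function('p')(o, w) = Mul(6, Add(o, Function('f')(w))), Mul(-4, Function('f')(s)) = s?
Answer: 5816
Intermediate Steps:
Function('f')(s) = Mul(Rational(-1, 4), s)
x = 40 (x = Mul(8, 5) = 40)
Function('p')(o, w) = Add(Mul(6, o), Mul(Rational(-3, 2), w)) (Function('p')(o, w) = Mul(6, Add(o, Mul(Rational(-1, 4), w))) = Add(Mul(6, o), Mul(Rational(-3, 2), w)))
Add(Mul(Function('p')(1, x), -108), Add(-6, Mul(2, -5))) = Add(Mul(Add(Mul(6, 1), Mul(Rational(-3, 2), 40)), -108), Add(-6, Mul(2, -5))) = Add(Mul(Add(6, -60), -108), Add(-6, -10)) = Add(Mul(-54, -108), -16) = Add(5832, -16) = 5816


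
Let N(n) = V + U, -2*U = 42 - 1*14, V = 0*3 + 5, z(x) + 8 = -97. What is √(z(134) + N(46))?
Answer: I*√114 ≈ 10.677*I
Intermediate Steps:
z(x) = -105 (z(x) = -8 - 97 = -105)
V = 5 (V = 0 + 5 = 5)
U = -14 (U = -(42 - 1*14)/2 = -(42 - 14)/2 = -½*28 = -14)
N(n) = -9 (N(n) = 5 - 14 = -9)
√(z(134) + N(46)) = √(-105 - 9) = √(-114) = I*√114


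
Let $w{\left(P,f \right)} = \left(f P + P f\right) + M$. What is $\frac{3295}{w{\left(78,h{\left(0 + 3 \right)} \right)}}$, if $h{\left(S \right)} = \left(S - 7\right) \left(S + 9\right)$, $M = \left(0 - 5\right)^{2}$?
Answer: $- \frac{3295}{7463} \approx -0.44151$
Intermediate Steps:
$M = 25$ ($M = \left(-5\right)^{2} = 25$)
$h{\left(S \right)} = \left(-7 + S\right) \left(9 + S\right)$
$w{\left(P,f \right)} = 25 + 2 P f$ ($w{\left(P,f \right)} = \left(f P + P f\right) + 25 = \left(P f + P f\right) + 25 = 2 P f + 25 = 25 + 2 P f$)
$\frac{3295}{w{\left(78,h{\left(0 + 3 \right)} \right)}} = \frac{3295}{25 + 2 \cdot 78 \left(-63 + \left(0 + 3\right)^{2} + 2 \left(0 + 3\right)\right)} = \frac{3295}{25 + 2 \cdot 78 \left(-63 + 3^{2} + 2 \cdot 3\right)} = \frac{3295}{25 + 2 \cdot 78 \left(-63 + 9 + 6\right)} = \frac{3295}{25 + 2 \cdot 78 \left(-48\right)} = \frac{3295}{25 - 7488} = \frac{3295}{-7463} = 3295 \left(- \frac{1}{7463}\right) = - \frac{3295}{7463}$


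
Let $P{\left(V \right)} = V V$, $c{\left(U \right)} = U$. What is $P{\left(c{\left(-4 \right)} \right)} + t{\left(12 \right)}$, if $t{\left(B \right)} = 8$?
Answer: $24$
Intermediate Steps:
$P{\left(V \right)} = V^{2}$
$P{\left(c{\left(-4 \right)} \right)} + t{\left(12 \right)} = \left(-4\right)^{2} + 8 = 16 + 8 = 24$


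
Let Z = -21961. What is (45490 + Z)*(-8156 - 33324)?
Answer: -975982920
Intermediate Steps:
(45490 + Z)*(-8156 - 33324) = (45490 - 21961)*(-8156 - 33324) = 23529*(-41480) = -975982920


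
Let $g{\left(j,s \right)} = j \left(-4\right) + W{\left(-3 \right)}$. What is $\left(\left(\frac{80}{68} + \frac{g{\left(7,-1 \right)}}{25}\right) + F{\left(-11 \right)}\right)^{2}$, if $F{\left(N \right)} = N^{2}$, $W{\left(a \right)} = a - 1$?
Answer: $\frac{2640007161}{180625} \approx 14616.0$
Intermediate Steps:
$W{\left(a \right)} = -1 + a$
$g{\left(j,s \right)} = -4 - 4 j$ ($g{\left(j,s \right)} = j \left(-4\right) - 4 = - 4 j - 4 = -4 - 4 j$)
$\left(\left(\frac{80}{68} + \frac{g{\left(7,-1 \right)}}{25}\right) + F{\left(-11 \right)}\right)^{2} = \left(\left(\frac{80}{68} + \frac{-4 - 28}{25}\right) + \left(-11\right)^{2}\right)^{2} = \left(\left(80 \cdot \frac{1}{68} + \left(-4 - 28\right) \frac{1}{25}\right) + 121\right)^{2} = \left(\left(\frac{20}{17} - \frac{32}{25}\right) + 121\right)^{2} = \left(- \frac{44}{425} + 121\right)^{2} = \left(\frac{51381}{425}\right)^{2} = \frac{2640007161}{180625}$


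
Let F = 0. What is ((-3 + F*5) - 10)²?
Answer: 169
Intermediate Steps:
((-3 + F*5) - 10)² = ((-3 + 0*5) - 10)² = ((-3 + 0) - 10)² = (-3 - 10)² = (-13)² = 169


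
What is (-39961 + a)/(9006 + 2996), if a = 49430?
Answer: 557/706 ≈ 0.78895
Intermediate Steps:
(-39961 + a)/(9006 + 2996) = (-39961 + 49430)/(9006 + 2996) = 9469/12002 = 9469*(1/12002) = 557/706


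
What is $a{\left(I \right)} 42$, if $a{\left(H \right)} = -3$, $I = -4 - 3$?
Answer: $-126$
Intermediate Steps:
$I = -7$ ($I = -4 - 3 = -7$)
$a{\left(I \right)} 42 = \left(-3\right) 42 = -126$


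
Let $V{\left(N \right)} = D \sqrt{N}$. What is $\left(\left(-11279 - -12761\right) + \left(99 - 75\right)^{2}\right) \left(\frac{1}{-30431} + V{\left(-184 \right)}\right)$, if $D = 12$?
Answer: $- \frac{2058}{30431} + 49392 i \sqrt{46} \approx -0.067628 + 3.3499 \cdot 10^{5} i$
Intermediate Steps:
$V{\left(N \right)} = 12 \sqrt{N}$
$\left(\left(-11279 - -12761\right) + \left(99 - 75\right)^{2}\right) \left(\frac{1}{-30431} + V{\left(-184 \right)}\right) = \left(\left(-11279 - -12761\right) + \left(99 - 75\right)^{2}\right) \left(\frac{1}{-30431} + 12 \sqrt{-184}\right) = \left(\left(-11279 + 12761\right) + 24^{2}\right) \left(- \frac{1}{30431} + 12 \cdot 2 i \sqrt{46}\right) = \left(1482 + 576\right) \left(- \frac{1}{30431} + 24 i \sqrt{46}\right) = 2058 \left(- \frac{1}{30431} + 24 i \sqrt{46}\right) = - \frac{2058}{30431} + 49392 i \sqrt{46}$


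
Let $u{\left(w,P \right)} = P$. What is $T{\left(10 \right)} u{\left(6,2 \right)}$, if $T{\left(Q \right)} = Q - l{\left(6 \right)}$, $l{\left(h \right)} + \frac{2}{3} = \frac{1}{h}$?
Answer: $21$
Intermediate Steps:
$l{\left(h \right)} = - \frac{2}{3} + \frac{1}{h}$
$T{\left(Q \right)} = \frac{1}{2} + Q$ ($T{\left(Q \right)} = Q - \left(- \frac{2}{3} + \frac{1}{6}\right) = Q - - \frac{1}{2} = Q + \frac{1}{2} = \frac{1}{2} + Q$)
$T{\left(10 \right)} u{\left(6,2 \right)} = \left(\frac{1}{2} + 10\right) 2 = \frac{21}{2} \cdot 2 = 21$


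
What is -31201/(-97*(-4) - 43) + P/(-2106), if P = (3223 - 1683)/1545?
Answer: -3384046969/37418355 ≈ -90.438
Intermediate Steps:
P = 308/309 (P = 1540*(1/1545) = 308/309 ≈ 0.99676)
-31201/(-97*(-4) - 43) + P/(-2106) = -31201/(-97*(-4) - 43) + (308/309)/(-2106) = -31201/(388 - 43) + (308/309)*(-1/2106) = -31201/345 - 154/325377 = -3384046969/37418355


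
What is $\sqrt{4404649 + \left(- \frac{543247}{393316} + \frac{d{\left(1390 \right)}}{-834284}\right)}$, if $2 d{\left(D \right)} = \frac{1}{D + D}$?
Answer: $\frac{\sqrt{473310865207846904685530402336710}}{10366153899640} \approx 2098.7$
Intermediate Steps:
$d{\left(D \right)} = \frac{1}{4 D}$ ($d{\left(D \right)} = \frac{1}{2 \left(D + D\right)} = \frac{1}{2 \cdot 2 D} = \frac{\frac{1}{2} \frac{1}{D}}{2} = \frac{1}{4 D}$)
$\sqrt{4404649 + \left(- \frac{543247}{393316} + \frac{d{\left(1390 \right)}}{-834284}\right)} = \sqrt{4404649 - \left(\frac{543247}{393316} - \frac{\frac{1}{4} \cdot \frac{1}{1390}}{-834284}\right)} = \sqrt{4404649 - \left(\frac{543247}{393316} - \frac{1}{4} \cdot \frac{1}{1390} \left(- \frac{1}{834284}\right)\right)} = \sqrt{4404649 + \left(- \frac{543247}{393316} + \frac{1}{5560} \left(- \frac{1}{834284}\right)\right)} = \sqrt{4404649 - \frac{57270815409459}{41464615598560}} = \sqrt{\frac{182637020360766295981}{41464615598560}} = \frac{\sqrt{473310865207846904685530402336710}}{10366153899640}$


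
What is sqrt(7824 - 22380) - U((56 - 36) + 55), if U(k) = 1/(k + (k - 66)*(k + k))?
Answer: -1/1425 + 2*I*sqrt(3639) ≈ -0.00070175 + 120.65*I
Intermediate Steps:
U(k) = 1/(k + 2*k*(-66 + k)) (U(k) = 1/(k + (-66 + k)*(2*k)) = 1/(k + 2*k*(-66 + k)))
sqrt(7824 - 22380) - U((56 - 36) + 55) = sqrt(7824 - 22380) - 1/(((56 - 36) + 55)*(-131 + 2*((56 - 36) + 55))) = sqrt(-14556) - 1/((20 + 55)*(-131 + 2*(20 + 55))) = 2*I*sqrt(3639) - 1/(75*(-131 + 2*75)) = 2*I*sqrt(3639) - 1/(75*(-131 + 150)) = 2*I*sqrt(3639) - 1/(75*19) = 2*I*sqrt(3639) - 1*1/1425 = 2*I*sqrt(3639) - 1/1425 = -1/1425 + 2*I*sqrt(3639)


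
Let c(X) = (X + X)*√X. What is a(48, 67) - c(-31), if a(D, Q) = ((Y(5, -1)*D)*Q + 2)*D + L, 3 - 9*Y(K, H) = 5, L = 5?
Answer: -34203 + 62*I*√31 ≈ -34203.0 + 345.2*I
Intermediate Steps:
Y(K, H) = -2/9 (Y(K, H) = ⅓ - ⅑*5 = ⅓ - 5/9 = -2/9)
c(X) = 2*X^(3/2) (c(X) = (2*X)*√X = 2*X^(3/2))
a(D, Q) = 5 + D*(2 - 2*D*Q/9) (a(D, Q) = ((-2*D/9)*Q + 2)*D + 5 = (-2*D*Q/9 + 2)*D + 5 = (2 - 2*D*Q/9)*D + 5 = D*(2 - 2*D*Q/9) + 5 = 5 + D*(2 - 2*D*Q/9))
a(48, 67) - c(-31) = (5 + 2*48 - 2/9*67*48²) - 2*(-31)^(3/2) = (5 + 96 - 2/9*67*2304) - 2*(-31*I*√31) = (5 + 96 - 34304) - (-62)*I*√31 = -34203 + 62*I*√31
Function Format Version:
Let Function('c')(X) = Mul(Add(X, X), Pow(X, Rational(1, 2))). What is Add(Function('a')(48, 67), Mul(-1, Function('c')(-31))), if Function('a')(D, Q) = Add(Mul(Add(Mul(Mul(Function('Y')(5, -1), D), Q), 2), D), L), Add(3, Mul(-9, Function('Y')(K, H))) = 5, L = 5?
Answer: Add(-34203, Mul(62, I, Pow(31, Rational(1, 2)))) ≈ Add(-34203., Mul(345.20, I))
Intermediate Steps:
Function('Y')(K, H) = Rational(-2, 9) (Function('Y')(K, H) = Add(Rational(1, 3), Mul(Rational(-1, 9), 5)) = Add(Rational(1, 3), Rational(-5, 9)) = Rational(-2, 9))
Function('c')(X) = Mul(2, Pow(X, Rational(3, 2))) (Function('c')(X) = Mul(Mul(2, X), Pow(X, Rational(1, 2))) = Mul(2, Pow(X, Rational(3, 2))))
Function('a')(D, Q) = Add(5, Mul(D, Add(2, Mul(Rational(-2, 9), D, Q)))) (Function('a')(D, Q) = Add(Mul(Add(Mul(Mul(Rational(-2, 9), D), Q), 2), D), 5) = Add(Mul(Add(Mul(Rational(-2, 9), D, Q), 2), D), 5) = Add(Mul(Add(2, Mul(Rational(-2, 9), D, Q)), D), 5) = Add(Mul(D, Add(2, Mul(Rational(-2, 9), D, Q))), 5) = Add(5, Mul(D, Add(2, Mul(Rational(-2, 9), D, Q)))))
Add(Function('a')(48, 67), Mul(-1, Function('c')(-31))) = Add(Add(5, Mul(2, 48), Mul(Rational(-2, 9), 67, Pow(48, 2))), Mul(-1, Mul(2, Pow(-31, Rational(3, 2))))) = Add(Add(5, 96, Mul(Rational(-2, 9), 67, 2304)), Mul(-1, Mul(2, Mul(-31, I, Pow(31, Rational(1, 2)))))) = Add(Add(5, 96, -34304), Mul(-1, Mul(-62, I, Pow(31, Rational(1, 2))))) = Add(-34203, Mul(62, I, Pow(31, Rational(1, 2))))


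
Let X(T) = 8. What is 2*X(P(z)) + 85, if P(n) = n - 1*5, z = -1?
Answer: 101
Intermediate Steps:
P(n) = -5 + n (P(n) = n - 5 = -5 + n)
2*X(P(z)) + 85 = 2*8 + 85 = 16 + 85 = 101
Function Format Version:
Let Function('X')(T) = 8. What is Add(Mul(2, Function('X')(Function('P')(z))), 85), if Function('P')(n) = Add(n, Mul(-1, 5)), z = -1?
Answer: 101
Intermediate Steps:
Function('P')(n) = Add(-5, n) (Function('P')(n) = Add(n, -5) = Add(-5, n))
Add(Mul(2, Function('X')(Function('P')(z))), 85) = Add(Mul(2, 8), 85) = Add(16, 85) = 101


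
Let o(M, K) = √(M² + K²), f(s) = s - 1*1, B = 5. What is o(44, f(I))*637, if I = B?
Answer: 2548*√122 ≈ 28144.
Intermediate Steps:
I = 5
f(s) = -1 + s (f(s) = s - 1 = -1 + s)
o(M, K) = √(K² + M²)
o(44, f(I))*637 = √((-1 + 5)² + 44²)*637 = √(4² + 1936)*637 = √(16 + 1936)*637 = √1952*637 = (4*√122)*637 = 2548*√122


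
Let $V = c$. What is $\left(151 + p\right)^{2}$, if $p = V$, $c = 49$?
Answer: $40000$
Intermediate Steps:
$V = 49$
$p = 49$
$\left(151 + p\right)^{2} = \left(151 + 49\right)^{2} = 200^{2} = 40000$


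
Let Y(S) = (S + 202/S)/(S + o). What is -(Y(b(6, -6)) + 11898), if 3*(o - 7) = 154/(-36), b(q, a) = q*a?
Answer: -19550661/1643 ≈ -11899.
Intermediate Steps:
b(q, a) = a*q
o = 301/54 (o = 7 + (154/(-36))/3 = 7 + (154*(-1/36))/3 = 7 + (1/3)*(-77/18) = 7 - 77/54 = 301/54 ≈ 5.5741)
Y(S) = (S + 202/S)/(301/54 + S) (Y(S) = (S + 202/S)/(S + 301/54) = (S + 202/S)/(301/54 + S))
-(Y(b(6, -6)) + 11898) = -(54*(202 + (-6*6)**2)/(((-6*6))*(301 + 54*(-6*6))) + 11898) = -(54*(202 + (-36)**2)/(-36*(301 + 54*(-36))) + 11898) = -(54*(-1/36)*(202 + 1296)/(301 - 1944) + 11898) = -(54*(-1/36)*1498/(-1643) + 11898) = -(54*(-1/36)*(-1/1643)*1498 + 11898) = -(2247/1643 + 11898) = -1*19550661/1643 = -19550661/1643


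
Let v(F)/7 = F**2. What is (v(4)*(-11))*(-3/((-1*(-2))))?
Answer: 1848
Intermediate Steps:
v(F) = 7*F**2
(v(4)*(-11))*(-3/((-1*(-2)))) = ((7*4**2)*(-11))*(-3/((-1*(-2)))) = ((7*16)*(-11))*(-3/2) = (112*(-11))*(-3*1/2) = -1232*(-3/2) = 1848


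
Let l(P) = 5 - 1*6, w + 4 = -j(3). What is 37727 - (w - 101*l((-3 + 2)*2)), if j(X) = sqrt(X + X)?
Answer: 37630 + sqrt(6) ≈ 37632.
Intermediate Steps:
j(X) = sqrt(2)*sqrt(X) (j(X) = sqrt(2*X) = sqrt(2)*sqrt(X))
w = -4 - sqrt(6) (w = -4 - sqrt(2)*sqrt(3) = -4 - sqrt(6) ≈ -6.4495)
l(P) = -1 (l(P) = 5 - 6 = -1)
37727 - (w - 101*l((-3 + 2)*2)) = 37727 - ((-4 - sqrt(6)) - 101*(-1)) = 37727 - ((-4 - sqrt(6)) + 101) = 37727 - (97 - sqrt(6)) = 37727 + (-97 + sqrt(6)) = 37630 + sqrt(6)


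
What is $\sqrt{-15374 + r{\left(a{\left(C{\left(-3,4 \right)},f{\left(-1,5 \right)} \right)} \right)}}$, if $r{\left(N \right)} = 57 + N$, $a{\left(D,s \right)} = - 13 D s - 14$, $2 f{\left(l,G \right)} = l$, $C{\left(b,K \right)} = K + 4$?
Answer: $i \sqrt{15279} \approx 123.61 i$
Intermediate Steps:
$C{\left(b,K \right)} = 4 + K$
$f{\left(l,G \right)} = \frac{l}{2}$
$a{\left(D,s \right)} = -14 - 13 D s$ ($a{\left(D,s \right)} = - 13 D s - 14 = -14 - 13 D s$)
$\sqrt{-15374 + r{\left(a{\left(C{\left(-3,4 \right)},f{\left(-1,5 \right)} \right)} \right)}} = \sqrt{-15374 + \left(57 - \left(14 + 13 \left(4 + 4\right) \frac{1}{2} \left(-1\right)\right)\right)} = \sqrt{-15374 + \left(57 - \left(14 + 104 \left(- \frac{1}{2}\right)\right)\right)} = \sqrt{-15374 + \left(57 + \left(-14 + 52\right)\right)} = \sqrt{-15374 + \left(57 + 38\right)} = \sqrt{-15374 + 95} = \sqrt{-15279} = i \sqrt{15279}$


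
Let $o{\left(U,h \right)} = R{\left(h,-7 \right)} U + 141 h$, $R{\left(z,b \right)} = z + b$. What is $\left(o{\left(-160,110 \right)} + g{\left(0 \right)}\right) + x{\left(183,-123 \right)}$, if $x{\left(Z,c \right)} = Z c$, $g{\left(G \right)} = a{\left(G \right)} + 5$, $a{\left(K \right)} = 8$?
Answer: $-23466$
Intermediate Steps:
$R{\left(z,b \right)} = b + z$
$o{\left(U,h \right)} = 141 h + U \left(-7 + h\right)$ ($o{\left(U,h \right)} = \left(-7 + h\right) U + 141 h = U \left(-7 + h\right) + 141 h = 141 h + U \left(-7 + h\right)$)
$g{\left(G \right)} = 13$ ($g{\left(G \right)} = 8 + 5 = 13$)
$\left(o{\left(-160,110 \right)} + g{\left(0 \right)}\right) + x{\left(183,-123 \right)} = \left(\left(141 \cdot 110 - 160 \left(-7 + 110\right)\right) + 13\right) + 183 \left(-123\right) = \left(\left(15510 - 16480\right) + 13\right) - 22509 = \left(-970 + 13\right) - 22509 = -957 - 22509 = -23466$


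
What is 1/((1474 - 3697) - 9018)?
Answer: -1/11241 ≈ -8.8960e-5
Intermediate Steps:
1/((1474 - 3697) - 9018) = 1/(-2223 - 9018) = 1/(-11241) = -1/11241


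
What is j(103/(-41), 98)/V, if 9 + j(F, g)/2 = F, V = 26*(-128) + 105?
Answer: 944/132143 ≈ 0.0071438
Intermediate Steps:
V = -3223 (V = -3328 + 105 = -3223)
j(F, g) = -18 + 2*F
j(103/(-41), 98)/V = (-18 + 2*(103/(-41)))/(-3223) = (-18 + 2*(103*(-1/41)))*(-1/3223) = (-18 + 2*(-103/41))*(-1/3223) = (-18 - 206/41)*(-1/3223) = -944/41*(-1/3223) = 944/132143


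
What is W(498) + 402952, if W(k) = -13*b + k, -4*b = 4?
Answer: 403463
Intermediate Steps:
b = -1 (b = -¼*4 = -1)
W(k) = 13 + k (W(k) = -13*(-1) + k = 13 + k)
W(498) + 402952 = (13 + 498) + 402952 = 511 + 402952 = 403463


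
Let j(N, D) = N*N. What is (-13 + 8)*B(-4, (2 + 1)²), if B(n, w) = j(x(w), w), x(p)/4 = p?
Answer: -6480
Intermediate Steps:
x(p) = 4*p
j(N, D) = N²
B(n, w) = 16*w² (B(n, w) = (4*w)² = 16*w²)
(-13 + 8)*B(-4, (2 + 1)²) = (-13 + 8)*(16*((2 + 1)²)²) = -80*(3²)² = -80*9² = -80*81 = -5*1296 = -6480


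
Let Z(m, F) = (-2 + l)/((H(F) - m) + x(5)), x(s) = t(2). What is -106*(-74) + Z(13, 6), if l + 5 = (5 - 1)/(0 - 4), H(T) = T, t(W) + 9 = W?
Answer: 54912/7 ≈ 7844.6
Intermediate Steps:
t(W) = -9 + W
x(s) = -7 (x(s) = -9 + 2 = -7)
l = -6 (l = -5 + (5 - 1)/(0 - 4) = -5 + 4/(-4) = -5 + 4*(-¼) = -5 - 1 = -6)
Z(m, F) = -8/(-7 + F - m) (Z(m, F) = (-2 - 6)/((F - m) - 7) = -8/(-7 + F - m))
-106*(-74) + Z(13, 6) = -106*(-74) + 8/(7 + 13 - 1*6) = 7844 + 8/(7 + 13 - 6) = 7844 + 8/14 = 7844 + 8*(1/14) = 7844 + 4/7 = 54912/7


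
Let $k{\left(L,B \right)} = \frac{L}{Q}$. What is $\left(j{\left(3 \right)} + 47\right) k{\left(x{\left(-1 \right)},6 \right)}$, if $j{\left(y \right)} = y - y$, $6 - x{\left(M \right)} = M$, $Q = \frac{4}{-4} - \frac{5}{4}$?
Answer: $- \frac{1316}{9} \approx -146.22$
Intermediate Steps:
$Q = - \frac{9}{4}$ ($Q = 4 \left(- \frac{1}{4}\right) - \frac{5}{4} = -1 - \frac{5}{4} = - \frac{9}{4} \approx -2.25$)
$x{\left(M \right)} = 6 - M$
$k{\left(L,B \right)} = - \frac{4 L}{9}$ ($k{\left(L,B \right)} = \frac{L}{- \frac{9}{4}} = L \left(- \frac{4}{9}\right) = - \frac{4 L}{9}$)
$j{\left(y \right)} = 0$
$\left(j{\left(3 \right)} + 47\right) k{\left(x{\left(-1 \right)},6 \right)} = \left(0 + 47\right) \left(- \frac{4 \left(6 - -1\right)}{9}\right) = 47 \left(- \frac{4 \left(6 + 1\right)}{9}\right) = 47 \left(\left(- \frac{4}{9}\right) 7\right) = 47 \left(- \frac{28}{9}\right) = - \frac{1316}{9}$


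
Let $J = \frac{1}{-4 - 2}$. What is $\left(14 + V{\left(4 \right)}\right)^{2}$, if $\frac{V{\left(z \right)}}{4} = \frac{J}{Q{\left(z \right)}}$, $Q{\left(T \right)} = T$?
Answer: $\frac{6889}{36} \approx 191.36$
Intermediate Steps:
$J = - \frac{1}{6}$ ($J = \frac{1}{-6} = - \frac{1}{6} \approx -0.16667$)
$V{\left(z \right)} = - \frac{2}{3 z}$ ($V{\left(z \right)} = 4 \left(- \frac{1}{6 z}\right) = - \frac{2}{3 z}$)
$\left(14 + V{\left(4 \right)}\right)^{2} = \left(14 - \frac{2}{3 \cdot 4}\right)^{2} = \left(14 - \frac{1}{6}\right)^{2} = \left(\frac{83}{6}\right)^{2} = \frac{6889}{36}$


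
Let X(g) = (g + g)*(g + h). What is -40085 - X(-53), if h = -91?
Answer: -55349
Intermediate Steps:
X(g) = 2*g*(-91 + g) (X(g) = (g + g)*(g - 91) = (2*g)*(-91 + g) = 2*g*(-91 + g))
-40085 - X(-53) = -40085 - 2*(-53)*(-91 - 53) = -40085 - 2*(-53)*(-144) = -40085 - 1*15264 = -40085 - 15264 = -55349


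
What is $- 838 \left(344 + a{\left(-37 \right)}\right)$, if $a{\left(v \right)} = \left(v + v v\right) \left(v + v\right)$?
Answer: $82311712$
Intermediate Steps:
$a{\left(v \right)} = 2 v \left(v + v^{2}\right)$ ($a{\left(v \right)} = \left(v + v^{2}\right) 2 v = 2 v \left(v + v^{2}\right)$)
$- 838 \left(344 + a{\left(-37 \right)}\right) = - 838 \left(344 + 2 \left(-37\right)^{2} \left(1 - 37\right)\right) = - 838 \left(344 + 2 \cdot 1369 \left(-36\right)\right) = - 838 \left(344 - 98568\right) = \left(-838\right) \left(-98224\right) = 82311712$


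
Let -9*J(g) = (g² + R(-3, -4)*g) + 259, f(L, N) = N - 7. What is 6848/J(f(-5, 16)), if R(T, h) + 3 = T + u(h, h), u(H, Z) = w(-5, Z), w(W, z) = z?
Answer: -30816/125 ≈ -246.53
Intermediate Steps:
u(H, Z) = Z
f(L, N) = -7 + N
R(T, h) = -3 + T + h (R(T, h) = -3 + (T + h) = -3 + T + h)
J(g) = -259/9 - g²/9 + 10*g/9 (J(g) = -((g² + (-3 - 3 - 4)*g) + 259)/9 = -((g² - 10*g) + 259)/9 = -(259 + g² - 10*g)/9 = -259/9 - g²/9 + 10*g/9)
6848/J(f(-5, 16)) = 6848/(-259/9 - (-7 + 16)²/9 + 10*(-7 + 16)/9) = 6848/(-259/9 - ⅑*9² + (10/9)*9) = 6848/(-259/9 - ⅑*81 + 10) = 6848/(-259/9 - 9 + 10) = 6848/(-250/9) = 6848*(-9/250) = -30816/125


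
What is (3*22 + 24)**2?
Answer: 8100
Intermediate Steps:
(3*22 + 24)**2 = (66 + 24)**2 = 90**2 = 8100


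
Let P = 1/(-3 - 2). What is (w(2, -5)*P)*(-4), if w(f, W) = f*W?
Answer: -8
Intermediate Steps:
w(f, W) = W*f
P = -⅕ (P = 1/(-5) = -⅕ ≈ -0.20000)
(w(2, -5)*P)*(-4) = (-5*2*(-⅕))*(-4) = -10*(-⅕)*(-4) = 2*(-4) = -8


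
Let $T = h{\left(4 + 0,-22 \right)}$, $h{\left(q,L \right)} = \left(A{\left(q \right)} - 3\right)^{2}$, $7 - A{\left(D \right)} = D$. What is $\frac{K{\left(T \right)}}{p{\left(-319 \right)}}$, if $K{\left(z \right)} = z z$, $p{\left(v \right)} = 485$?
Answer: $0$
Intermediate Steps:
$A{\left(D \right)} = 7 - D$
$h{\left(q,L \right)} = \left(4 - q\right)^{2}$ ($h{\left(q,L \right)} = \left(\left(7 - q\right) - 3\right)^{2} = \left(4 - q\right)^{2}$)
$T = 0$ ($T = \left(-4 + \left(4 + 0\right)\right)^{2} = \left(-4 + 4\right)^{2} = 0^{2} = 0$)
$K{\left(z \right)} = z^{2}$
$\frac{K{\left(T \right)}}{p{\left(-319 \right)}} = \frac{0^{2}}{485} = 0 \cdot \frac{1}{485} = 0$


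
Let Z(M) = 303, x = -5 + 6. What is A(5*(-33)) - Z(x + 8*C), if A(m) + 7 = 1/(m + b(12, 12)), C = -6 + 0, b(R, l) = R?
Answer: -47431/153 ≈ -310.01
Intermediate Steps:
x = 1
C = -6
A(m) = -7 + 1/(12 + m) (A(m) = -7 + 1/(m + 12) = -7 + 1/(12 + m))
A(5*(-33)) - Z(x + 8*C) = (-83 - 35*(-33))/(12 + 5*(-33)) - 1*303 = (-83 - 7*(-165))/(12 - 165) - 303 = (-83 + 1155)/(-153) - 303 = -1/153*1072 - 303 = -1072/153 - 303 = -47431/153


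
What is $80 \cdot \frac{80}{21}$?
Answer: $\frac{6400}{21} \approx 304.76$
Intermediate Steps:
$80 \cdot \frac{80}{21} = \frac{6400}{21}$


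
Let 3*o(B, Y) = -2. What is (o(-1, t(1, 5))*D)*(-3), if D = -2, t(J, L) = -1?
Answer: -4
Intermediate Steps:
o(B, Y) = -2/3 (o(B, Y) = (1/3)*(-2) = -2/3)
(o(-1, t(1, 5))*D)*(-3) = -2/3*(-2)*(-3) = (4/3)*(-3) = -4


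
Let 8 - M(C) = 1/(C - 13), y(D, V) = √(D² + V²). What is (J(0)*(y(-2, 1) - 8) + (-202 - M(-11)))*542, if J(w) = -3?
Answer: -1210015/12 - 1626*√5 ≈ -1.0447e+5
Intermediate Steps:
M(C) = 8 - 1/(-13 + C) (M(C) = 8 - 1/(C - 13) = 8 - 1/(-13 + C))
(J(0)*(y(-2, 1) - 8) + (-202 - M(-11)))*542 = (-3*(√((-2)² + 1²) - 8) + (-202 - (-105 + 8*(-11))/(-13 - 11)))*542 = (-3*(√(4 + 1) - 8) + (-202 - (-105 - 88)/(-24)))*542 = (-3*(√5 - 8) + (-202 - (-1)*(-193)/24))*542 = (-3*(-8 + √5) + (-202 - 1*193/24))*542 = ((24 - 3*√5) + (-202 - 193/24))*542 = ((24 - 3*√5) - 5041/24)*542 = (-4465/24 - 3*√5)*542 = -1210015/12 - 1626*√5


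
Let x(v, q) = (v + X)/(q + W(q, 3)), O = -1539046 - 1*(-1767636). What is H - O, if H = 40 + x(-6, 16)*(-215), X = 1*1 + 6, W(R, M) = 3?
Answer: -4342665/19 ≈ -2.2856e+5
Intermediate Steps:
O = 228590 (O = -1539046 + 1767636 = 228590)
X = 7 (X = 1 + 6 = 7)
x(v, q) = (7 + v)/(3 + q) (x(v, q) = (v + 7)/(q + 3) = (7 + v)/(3 + q))
H = 545/19 (H = 40 + ((7 - 6)/(3 + 16))*(-215) = 40 + (1/19)*(-215) = 40 - 215/19 = 545/19 ≈ 28.684)
H - O = 545/19 - 1*228590 = 545/19 - 228590 = -4342665/19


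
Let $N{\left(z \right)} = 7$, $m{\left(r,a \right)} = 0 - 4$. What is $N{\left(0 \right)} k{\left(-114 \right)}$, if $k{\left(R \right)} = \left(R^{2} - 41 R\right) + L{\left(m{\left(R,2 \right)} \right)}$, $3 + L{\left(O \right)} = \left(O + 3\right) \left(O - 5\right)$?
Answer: $123732$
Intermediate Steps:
$m{\left(r,a \right)} = -4$ ($m{\left(r,a \right)} = 0 - 4 = -4$)
$L{\left(O \right)} = -3 + \left(-5 + O\right) \left(3 + O\right)$ ($L{\left(O \right)} = -3 + \left(O + 3\right) \left(O - 5\right) = -3 + \left(3 + O\right) \left(-5 + O\right) = -3 + \left(-5 + O\right) \left(3 + O\right)$)
$k{\left(R \right)} = 6 + R^{2} - 41 R$ ($k{\left(R \right)} = \left(R^{2} - 41 R\right) - \left(10 - 16\right) = \left(R^{2} - 41 R\right) + \left(-18 + 16 + 8\right) = \left(R^{2} - 41 R\right) + 6 = 6 + R^{2} - 41 R$)
$N{\left(0 \right)} k{\left(-114 \right)} = 7 \left(6 + \left(-114\right)^{2} - -4674\right) = 7 \left(6 + 12996 + 4674\right) = 7 \cdot 17676 = 123732$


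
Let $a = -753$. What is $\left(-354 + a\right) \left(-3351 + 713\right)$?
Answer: $2920266$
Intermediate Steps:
$\left(-354 + a\right) \left(-3351 + 713\right) = \left(-354 - 753\right) \left(-3351 + 713\right) = \left(-1107\right) \left(-2638\right) = 2920266$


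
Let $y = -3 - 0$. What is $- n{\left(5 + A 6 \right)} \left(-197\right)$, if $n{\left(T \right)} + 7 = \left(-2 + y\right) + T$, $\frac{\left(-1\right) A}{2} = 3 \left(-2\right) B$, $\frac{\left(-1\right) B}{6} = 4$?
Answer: $-341795$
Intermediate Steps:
$y = -3$ ($y = -3 + 0 = -3$)
$B = -24$ ($B = \left(-6\right) 4 = -24$)
$A = -288$ ($A = - 2 \cdot 3 \left(-2\right) \left(-24\right) = - 2 \left(\left(-6\right) \left(-24\right)\right) = \left(-2\right) 144 = -288$)
$n{\left(T \right)} = -12 + T$ ($n{\left(T \right)} = -7 + \left(\left(-2 - 3\right) + T\right) = -7 + \left(-5 + T\right) = -12 + T$)
$- n{\left(5 + A 6 \right)} \left(-197\right) = - \left(-12 + \left(5 - 1728\right)\right) \left(-197\right) = - \left(-12 - 1723\right) \left(-197\right) = - \left(-1735\right) \left(-197\right) = \left(-1\right) 341795 = -341795$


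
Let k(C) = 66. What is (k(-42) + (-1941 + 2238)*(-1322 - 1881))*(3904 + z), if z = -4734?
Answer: 789516750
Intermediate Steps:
(k(-42) + (-1941 + 2238)*(-1322 - 1881))*(3904 + z) = (66 + (-1941 + 2238)*(-1322 - 1881))*(3904 - 4734) = (66 + 297*(-3203))*(-830) = (66 - 951291)*(-830) = -951225*(-830) = 789516750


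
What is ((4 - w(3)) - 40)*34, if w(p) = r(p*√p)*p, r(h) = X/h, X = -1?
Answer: -1224 + 34*√3/3 ≈ -1204.4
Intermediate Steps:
r(h) = -1/h
w(p) = -1/√p (w(p) = (-1/(p*√p))*p = (-1/(p^(3/2)))*p = (-1/p^(3/2))*p = -1/√p)
((4 - w(3)) - 40)*34 = ((4 - (-1)/√3) - 40)*34 = ((4 - (-1)*√3/3) - 40)*34 = ((4 + √3/3) - 40)*34 = (-36 + √3/3)*34 = -1224 + 34*√3/3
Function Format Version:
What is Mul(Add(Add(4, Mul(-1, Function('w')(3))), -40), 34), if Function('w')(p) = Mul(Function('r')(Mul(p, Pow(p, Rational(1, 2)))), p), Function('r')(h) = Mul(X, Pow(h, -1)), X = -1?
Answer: Add(-1224, Mul(Rational(34, 3), Pow(3, Rational(1, 2)))) ≈ -1204.4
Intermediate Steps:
Function('r')(h) = Mul(-1, Pow(h, -1))
Function('w')(p) = Mul(-1, Pow(p, Rational(-1, 2))) (Function('w')(p) = Mul(Mul(-1, Pow(Mul(p, Pow(p, Rational(1, 2))), -1)), p) = Mul(Mul(-1, Pow(Pow(p, Rational(3, 2)), -1)), p) = Mul(Mul(-1, Pow(p, Rational(-3, 2))), p) = Mul(-1, Pow(p, Rational(-1, 2))))
Mul(Add(Add(4, Mul(-1, Function('w')(3))), -40), 34) = Mul(Add(Add(4, Mul(-1, Mul(-1, Pow(3, Rational(-1, 2))))), -40), 34) = Mul(Add(Add(4, Mul(-1, Mul(-1, Mul(Rational(1, 3), Pow(3, Rational(1, 2)))))), -40), 34) = Mul(Add(Add(4, Mul(-1, Mul(Rational(-1, 3), Pow(3, Rational(1, 2))))), -40), 34) = Mul(Add(Add(4, Mul(Rational(1, 3), Pow(3, Rational(1, 2)))), -40), 34) = Mul(Add(-36, Mul(Rational(1, 3), Pow(3, Rational(1, 2)))), 34) = Add(-1224, Mul(Rational(34, 3), Pow(3, Rational(1, 2))))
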